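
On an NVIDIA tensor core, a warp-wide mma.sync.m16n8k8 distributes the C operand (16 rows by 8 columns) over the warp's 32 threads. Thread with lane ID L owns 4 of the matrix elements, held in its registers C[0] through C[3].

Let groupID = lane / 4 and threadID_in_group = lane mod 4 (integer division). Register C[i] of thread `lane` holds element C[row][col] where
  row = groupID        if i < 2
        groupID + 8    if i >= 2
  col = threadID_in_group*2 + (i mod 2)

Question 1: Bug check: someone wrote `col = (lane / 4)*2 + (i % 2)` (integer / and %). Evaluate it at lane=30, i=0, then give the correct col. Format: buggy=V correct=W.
buggy=14 correct=4

`(lane / 4)*2 + (i % 2)`[30,0]=>14
L=30=>grp=30>>2=7, tig=30&3=2
[0]=>row 7+0=7  col 2·2+0=4
col: 14 vs 4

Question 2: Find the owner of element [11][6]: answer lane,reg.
15,2

r=11→G=3,rhi=1  c=6→T=3,p=0
L=3*4+3=15  i=1*2+0=2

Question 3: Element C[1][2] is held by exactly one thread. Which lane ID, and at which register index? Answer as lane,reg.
5,0

r=1->g=1,rb=0  c=2->t=1,b0=0
L=1*4+1=5  i=0*2+0=0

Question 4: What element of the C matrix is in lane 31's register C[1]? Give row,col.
7,7

lane 31⇒31/4=7, 31 mod 4=3
i=1  r:7+0⇒7  c:2·3+1⇒7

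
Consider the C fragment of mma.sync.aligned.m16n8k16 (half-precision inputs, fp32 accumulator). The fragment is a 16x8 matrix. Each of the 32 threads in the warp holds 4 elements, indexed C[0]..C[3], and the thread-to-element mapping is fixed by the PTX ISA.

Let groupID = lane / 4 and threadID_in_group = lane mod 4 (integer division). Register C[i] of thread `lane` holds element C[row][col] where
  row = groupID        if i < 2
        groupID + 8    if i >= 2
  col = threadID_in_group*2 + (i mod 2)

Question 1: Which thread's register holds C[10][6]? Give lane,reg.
r=10->g=2,rb=1  c=6->t=3,b0=0
L=2*4+3=11  i=1*2+0=2

11,2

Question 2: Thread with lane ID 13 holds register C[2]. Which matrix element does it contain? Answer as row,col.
L=13→G=13>>2=3, T=13&3=1
[2]→row 3+8=11  col 1·2+0=2

11,2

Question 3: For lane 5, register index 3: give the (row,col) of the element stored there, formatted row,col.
L=5→G=5>>2=1, T=5&3=1
[3]→row 1+8=9  col 1·2+1=3

9,3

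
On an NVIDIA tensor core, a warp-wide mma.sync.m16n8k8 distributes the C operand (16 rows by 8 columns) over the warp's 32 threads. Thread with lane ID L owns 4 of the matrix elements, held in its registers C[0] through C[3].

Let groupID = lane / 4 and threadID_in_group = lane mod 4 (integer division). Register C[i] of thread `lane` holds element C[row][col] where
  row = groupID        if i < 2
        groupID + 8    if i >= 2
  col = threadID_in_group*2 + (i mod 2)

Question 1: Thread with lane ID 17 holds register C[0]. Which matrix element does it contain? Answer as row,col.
4,2

17: grp=4,tig=1
[0] (4+0,1*2+0) = (4,2)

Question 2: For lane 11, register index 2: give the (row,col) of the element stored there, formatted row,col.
lane 11: G=2 (11/4), T=3 (11%4)
i=2: r=2+8=10, c=3*2+0=6

10,6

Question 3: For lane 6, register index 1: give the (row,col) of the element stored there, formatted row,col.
1,5

lane 6: gid=1 (6/4), tid=2 (6%4)
i=1: r=1+0=1, c=2*2+1=5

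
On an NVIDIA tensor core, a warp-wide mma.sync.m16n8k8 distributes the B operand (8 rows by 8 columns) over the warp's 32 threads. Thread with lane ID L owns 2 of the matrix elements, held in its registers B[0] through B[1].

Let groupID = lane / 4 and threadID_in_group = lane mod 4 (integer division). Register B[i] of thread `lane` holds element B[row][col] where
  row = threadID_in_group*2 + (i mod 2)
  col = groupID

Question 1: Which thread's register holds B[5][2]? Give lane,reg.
10,1

c: 2->gid=2  r: 5->tid=2,i&1=1
L=2*4+2=10  i=1=1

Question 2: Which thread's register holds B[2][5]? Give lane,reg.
c=5->g=5  r=2->t=1,b0=0
L=5*4+1=21  i=0=0

21,0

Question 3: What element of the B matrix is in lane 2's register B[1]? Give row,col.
5,0

lane 2: gid=0 (2/4), tid=2 (2%4)
i=1: r=2*2+1=5, c=gid=0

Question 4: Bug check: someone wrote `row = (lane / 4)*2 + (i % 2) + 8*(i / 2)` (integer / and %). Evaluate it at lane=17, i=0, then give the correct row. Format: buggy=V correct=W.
buggy=8 correct=2

`(lane / 4)*2 + (i % 2) + 8*(i / 2)`[17,0]->8
L=17->gid=17>>2=4, tid=17&3=1
[0]->row 1·2+0=2  col gid=4
row: 8 vs 2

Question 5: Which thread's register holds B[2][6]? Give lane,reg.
25,0

c=6→G=6  r=2→T=1,p=0
L=6*4+1=25  i=0=0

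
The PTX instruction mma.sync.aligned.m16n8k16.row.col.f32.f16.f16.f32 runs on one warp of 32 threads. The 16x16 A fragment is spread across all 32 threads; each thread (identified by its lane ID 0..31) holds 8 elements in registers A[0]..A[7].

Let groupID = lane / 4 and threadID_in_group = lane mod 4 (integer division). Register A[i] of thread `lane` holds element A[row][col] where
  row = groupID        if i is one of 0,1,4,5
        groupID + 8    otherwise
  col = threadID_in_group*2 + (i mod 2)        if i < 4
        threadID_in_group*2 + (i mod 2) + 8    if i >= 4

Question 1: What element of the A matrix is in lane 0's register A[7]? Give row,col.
L=0->g=0>>2=0, t=0&3=0
[7]->row 0+8=8  col 0·2+1+8=9

8,9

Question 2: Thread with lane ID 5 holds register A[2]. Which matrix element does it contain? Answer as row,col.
L=5→G=5>>2=1, T=5&3=1
[2]→row 1+8=9  col 1·2+0+0=2

9,2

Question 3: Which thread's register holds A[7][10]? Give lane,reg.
r:7=>grp=7,rB=0  c:10=>cB=1,tig=1,lo=0
L=7*4+1=29  i=1*4+0*2+0=4

29,4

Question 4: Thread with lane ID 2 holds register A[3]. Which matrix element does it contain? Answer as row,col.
2: g=0,t=2
[3] (0+8,2*2+1+0) = (8,5)

8,5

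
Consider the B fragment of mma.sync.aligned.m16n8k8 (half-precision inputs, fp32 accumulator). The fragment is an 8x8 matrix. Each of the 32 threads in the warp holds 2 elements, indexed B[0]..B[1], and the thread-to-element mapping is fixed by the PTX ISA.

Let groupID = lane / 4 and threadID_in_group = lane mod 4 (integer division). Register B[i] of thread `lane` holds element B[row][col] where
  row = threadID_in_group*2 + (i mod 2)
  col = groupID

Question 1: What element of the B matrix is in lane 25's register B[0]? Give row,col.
2,6

25: gr=6,th=1
[0] (1*2+0,6) = (2,6)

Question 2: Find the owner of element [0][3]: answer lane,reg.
12,0

c=3->g=3  r=0->t=0,b0=0
L=3*4+0=12  i=0=0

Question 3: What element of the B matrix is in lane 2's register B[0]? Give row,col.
4,0

lane 2→2/4=0, 2 mod 4=2
i=0  r:2·2+0→4  c:0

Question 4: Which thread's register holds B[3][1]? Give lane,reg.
c: 1->gid=1  r: 3->tid=1,i&1=1
L=1*4+1=5  i=1=1

5,1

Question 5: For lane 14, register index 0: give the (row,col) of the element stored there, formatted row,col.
4,3

L=14⇒gr=14>>2=3, th=14&3=2
[0]⇒row 2·2+0=4  col gr=3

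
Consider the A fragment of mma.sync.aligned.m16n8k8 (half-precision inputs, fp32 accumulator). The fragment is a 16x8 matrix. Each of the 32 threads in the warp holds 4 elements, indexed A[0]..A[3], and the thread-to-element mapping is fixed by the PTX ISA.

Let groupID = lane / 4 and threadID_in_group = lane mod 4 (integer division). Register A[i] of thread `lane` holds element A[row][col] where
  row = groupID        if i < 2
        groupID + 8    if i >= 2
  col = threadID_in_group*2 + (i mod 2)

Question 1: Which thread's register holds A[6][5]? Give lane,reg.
r: 6->gid=6,r8=0  c: 5->tid=2,i&1=1
L=6*4+2=26  i=0*2+1=1

26,1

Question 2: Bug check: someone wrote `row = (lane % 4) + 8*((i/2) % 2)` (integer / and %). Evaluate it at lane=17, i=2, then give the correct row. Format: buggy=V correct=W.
buggy=9 correct=12

`(lane % 4) + 8*((i/2) % 2)`[17,2]⇒9
L=17⇒gr=17>>2=4, th=17&3=1
[2]⇒row 4+8=12  col 1·2+0=2
row: 9 vs 12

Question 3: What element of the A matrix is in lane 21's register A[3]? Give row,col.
L=21⇒gr=21>>2=5, th=21&3=1
[3]⇒row 5+8=13  col 1·2+1=3

13,3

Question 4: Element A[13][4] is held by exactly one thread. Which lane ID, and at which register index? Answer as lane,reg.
r: 13->gid=5,r8=1  c: 4->tid=2,i&1=0
L=5*4+2=22  i=1*2+0=2

22,2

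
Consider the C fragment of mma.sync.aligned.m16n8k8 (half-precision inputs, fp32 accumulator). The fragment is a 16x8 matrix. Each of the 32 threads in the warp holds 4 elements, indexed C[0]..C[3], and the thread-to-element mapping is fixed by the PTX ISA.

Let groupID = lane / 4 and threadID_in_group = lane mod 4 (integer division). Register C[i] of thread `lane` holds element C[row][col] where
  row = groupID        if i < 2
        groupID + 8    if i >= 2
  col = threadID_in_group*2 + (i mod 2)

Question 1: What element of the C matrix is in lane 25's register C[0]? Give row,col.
25: G=6,T=1
[0] (6+0,1*2+0) = (6,2)

6,2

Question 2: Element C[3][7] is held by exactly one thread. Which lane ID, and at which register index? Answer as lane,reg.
15,1

r=3->g=3,rb=0  c=7->t=3,b0=1
L=3*4+3=15  i=0*2+1=1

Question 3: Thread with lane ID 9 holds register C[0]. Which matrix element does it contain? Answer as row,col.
2,2

L=9->gid=9>>2=2, tid=9&3=1
[0]->row 2+0=2  col 1·2+0=2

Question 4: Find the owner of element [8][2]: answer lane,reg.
r:8=>grp=0,rB=1  c:2=>tig=1,lo=0
L=0*4+1=1  i=1*2+0=2

1,2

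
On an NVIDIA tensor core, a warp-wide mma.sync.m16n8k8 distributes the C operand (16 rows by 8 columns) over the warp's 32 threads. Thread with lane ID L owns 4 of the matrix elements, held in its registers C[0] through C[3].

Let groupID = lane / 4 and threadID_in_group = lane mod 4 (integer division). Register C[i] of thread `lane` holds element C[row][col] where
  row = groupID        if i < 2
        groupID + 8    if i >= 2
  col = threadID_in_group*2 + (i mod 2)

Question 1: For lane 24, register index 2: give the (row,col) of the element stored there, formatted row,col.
lane 24->24/4=6, 24 mod 4=0
i=2  r:6+8->14  c:2·0+0->0

14,0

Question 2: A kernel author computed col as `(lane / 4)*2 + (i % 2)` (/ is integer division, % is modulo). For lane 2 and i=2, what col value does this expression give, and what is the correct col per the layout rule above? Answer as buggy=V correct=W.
`(lane / 4)*2 + (i % 2)`[2,2]→0
2: G=0,T=2
[2] (0+8,2*2+0) = (8,4)
col: 0 vs 4

buggy=0 correct=4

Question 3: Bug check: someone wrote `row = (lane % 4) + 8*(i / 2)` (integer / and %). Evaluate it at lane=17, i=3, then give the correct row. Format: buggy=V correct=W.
`(lane % 4) + 8*(i / 2)`[17,3]→9
lane 17: G=4 (17/4), T=1 (17%4)
i=3: r=4+8=12, c=1*2+1=3
row: 9 vs 12

buggy=9 correct=12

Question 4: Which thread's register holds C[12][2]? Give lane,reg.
17,2

r=12->g=4,rb=1  c=2->t=1,b0=0
L=4*4+1=17  i=1*2+0=2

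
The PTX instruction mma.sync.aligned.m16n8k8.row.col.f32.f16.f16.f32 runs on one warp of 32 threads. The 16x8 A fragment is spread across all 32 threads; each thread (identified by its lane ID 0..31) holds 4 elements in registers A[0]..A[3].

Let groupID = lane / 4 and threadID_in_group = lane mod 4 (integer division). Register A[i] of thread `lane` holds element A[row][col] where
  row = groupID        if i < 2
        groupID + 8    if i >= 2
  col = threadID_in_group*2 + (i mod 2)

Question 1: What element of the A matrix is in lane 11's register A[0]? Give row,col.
2,6

lane 11: G=2 (11/4), T=3 (11%4)
i=0: r=2+0=2, c=3*2+0=6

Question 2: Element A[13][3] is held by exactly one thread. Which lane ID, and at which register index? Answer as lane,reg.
21,3

r=13⇒gr=5,Rb=1  c=3⇒th=1,odd=1
L=5*4+1=21  i=1*2+1=3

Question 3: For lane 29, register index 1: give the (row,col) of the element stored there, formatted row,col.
lane 29: g=7 (29/4), t=1 (29%4)
i=1: r=7+0=7, c=1*2+1=3

7,3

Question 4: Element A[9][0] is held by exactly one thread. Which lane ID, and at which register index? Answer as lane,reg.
4,2

r:9=>grp=1,rB=1  c:0=>tig=0,lo=0
L=1*4+0=4  i=1*2+0=2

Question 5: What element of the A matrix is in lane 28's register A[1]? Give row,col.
7,1

28: g=7,t=0
[1] (7+0,0*2+1) = (7,1)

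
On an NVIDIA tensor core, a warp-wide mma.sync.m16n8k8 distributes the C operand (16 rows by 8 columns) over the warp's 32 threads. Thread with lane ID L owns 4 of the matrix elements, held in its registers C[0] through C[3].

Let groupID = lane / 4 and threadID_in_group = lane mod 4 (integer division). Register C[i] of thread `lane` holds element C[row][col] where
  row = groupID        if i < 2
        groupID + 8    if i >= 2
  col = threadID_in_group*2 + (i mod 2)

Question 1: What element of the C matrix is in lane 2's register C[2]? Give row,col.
lane 2: G=0 (2/4), T=2 (2%4)
i=2: r=0+8=8, c=2*2+0=4

8,4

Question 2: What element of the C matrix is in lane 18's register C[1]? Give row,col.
4,5

lane 18⇒18/4=4, 18 mod 4=2
i=1  r:4+0⇒4  c:2·2+1⇒5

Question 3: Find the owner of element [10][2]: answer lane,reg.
9,2

r:10=>grp=2,rB=1  c:2=>tig=1,lo=0
L=2*4+1=9  i=1*2+0=2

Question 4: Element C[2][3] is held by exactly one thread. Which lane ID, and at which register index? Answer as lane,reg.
9,1

r=2⇒gr=2,Rb=0  c=3⇒th=1,odd=1
L=2*4+1=9  i=0*2+1=1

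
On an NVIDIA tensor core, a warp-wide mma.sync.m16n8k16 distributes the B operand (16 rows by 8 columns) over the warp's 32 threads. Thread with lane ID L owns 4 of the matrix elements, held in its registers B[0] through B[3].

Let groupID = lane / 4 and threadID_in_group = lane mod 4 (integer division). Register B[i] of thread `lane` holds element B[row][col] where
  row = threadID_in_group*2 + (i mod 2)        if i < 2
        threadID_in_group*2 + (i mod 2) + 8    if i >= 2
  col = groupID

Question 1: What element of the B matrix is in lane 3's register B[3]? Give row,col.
15,0

3: g=0,t=3
[3] (3*2+1+8,0) = (15,0)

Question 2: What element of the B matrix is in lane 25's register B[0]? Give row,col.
L=25=>grp=25>>2=6, tig=25&3=1
[0]=>row 1·2+0+0=2  col grp=6

2,6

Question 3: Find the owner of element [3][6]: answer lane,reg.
25,1

c: 6->gid=6  r: 3->r8=0,tid=1,i&1=1
L=6*4+1=25  i=0*2+1=1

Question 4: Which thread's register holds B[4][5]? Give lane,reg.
c:5=>grp=5  r:4=>rB=0,tig=2,lo=0
L=5*4+2=22  i=0*2+0=0

22,0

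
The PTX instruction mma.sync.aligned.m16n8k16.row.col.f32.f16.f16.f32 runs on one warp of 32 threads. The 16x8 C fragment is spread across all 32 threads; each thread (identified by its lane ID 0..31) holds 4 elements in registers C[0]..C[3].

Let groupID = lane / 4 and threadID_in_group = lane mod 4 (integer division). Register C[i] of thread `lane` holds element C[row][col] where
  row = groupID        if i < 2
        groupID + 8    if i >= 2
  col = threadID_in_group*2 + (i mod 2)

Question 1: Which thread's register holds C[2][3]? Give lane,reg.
r: 2->gid=2,r8=0  c: 3->tid=1,i&1=1
L=2*4+1=9  i=0*2+1=1

9,1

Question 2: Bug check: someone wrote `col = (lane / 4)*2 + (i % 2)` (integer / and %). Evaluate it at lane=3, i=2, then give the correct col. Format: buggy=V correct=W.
buggy=0 correct=6

`(lane / 4)*2 + (i % 2)`[3,2]->0
3: g=0,t=3
[2] (0+8,3*2+0) = (8,6)
col: 0 vs 6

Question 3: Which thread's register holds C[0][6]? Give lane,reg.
3,0

r=0⇒gr=0,Rb=0  c=6⇒th=3,odd=0
L=0*4+3=3  i=0*2+0=0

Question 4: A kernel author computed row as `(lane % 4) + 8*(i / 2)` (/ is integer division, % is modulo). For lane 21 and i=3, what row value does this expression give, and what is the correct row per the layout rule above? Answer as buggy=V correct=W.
buggy=9 correct=13

`(lane % 4) + 8*(i / 2)`[21,3]→9
L=21→G=21>>2=5, T=21&3=1
[3]→row 5+8=13  col 1·2+1=3
row: 9 vs 13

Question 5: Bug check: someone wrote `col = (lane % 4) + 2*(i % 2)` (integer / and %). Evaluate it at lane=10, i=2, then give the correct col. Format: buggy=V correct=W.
buggy=2 correct=4

`(lane % 4) + 2*(i % 2)`[10,2]=>2
lane 10: grp=2 (10/4), tig=2 (10%4)
i=2: r=2+8=10, c=2*2+0=4
col: 2 vs 4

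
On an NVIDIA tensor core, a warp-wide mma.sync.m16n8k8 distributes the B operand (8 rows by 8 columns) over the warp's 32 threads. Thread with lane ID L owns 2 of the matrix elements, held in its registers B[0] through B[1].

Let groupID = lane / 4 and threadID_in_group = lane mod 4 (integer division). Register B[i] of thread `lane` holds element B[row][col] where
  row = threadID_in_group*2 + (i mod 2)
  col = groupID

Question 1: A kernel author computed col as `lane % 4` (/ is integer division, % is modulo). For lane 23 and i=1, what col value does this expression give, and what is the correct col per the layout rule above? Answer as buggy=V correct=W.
`lane % 4`[23,1]->3
23: gid=5,tid=3
[1] (3*2+1,5) = (7,5)
col: 3 vs 5

buggy=3 correct=5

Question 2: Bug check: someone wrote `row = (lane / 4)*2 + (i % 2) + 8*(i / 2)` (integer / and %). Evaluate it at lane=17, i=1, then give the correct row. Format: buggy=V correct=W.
`(lane / 4)*2 + (i % 2) + 8*(i / 2)`[17,1]->9
L=17->g=17>>2=4, t=17&3=1
[1]->row 1·2+1=3  col g=4
row: 9 vs 3

buggy=9 correct=3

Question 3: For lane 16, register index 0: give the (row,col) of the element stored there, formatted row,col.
lane 16->16/4=4, 16 mod 4=0
i=0  r:2·0+0->0  c:4

0,4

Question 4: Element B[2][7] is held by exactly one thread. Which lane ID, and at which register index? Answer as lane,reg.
c=7->g=7  r=2->t=1,b0=0
L=7*4+1=29  i=0=0

29,0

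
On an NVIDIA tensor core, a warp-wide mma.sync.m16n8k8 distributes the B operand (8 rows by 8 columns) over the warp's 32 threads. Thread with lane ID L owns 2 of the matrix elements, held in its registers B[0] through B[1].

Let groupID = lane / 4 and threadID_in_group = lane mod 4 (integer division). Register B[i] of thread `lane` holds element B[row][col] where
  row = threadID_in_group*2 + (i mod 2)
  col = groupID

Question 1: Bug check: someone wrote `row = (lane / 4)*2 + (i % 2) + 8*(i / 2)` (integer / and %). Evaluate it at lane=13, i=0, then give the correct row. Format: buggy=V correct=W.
buggy=6 correct=2

`(lane / 4)*2 + (i % 2) + 8*(i / 2)`[13,0]->6
lane 13: g=3 (13/4), t=1 (13%4)
i=0: r=1*2+0=2, c=g=3
row: 6 vs 2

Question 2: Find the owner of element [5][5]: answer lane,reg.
22,1

c: 5->gid=5  r: 5->tid=2,i&1=1
L=5*4+2=22  i=1=1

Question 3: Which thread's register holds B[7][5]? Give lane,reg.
c: 5->gid=5  r: 7->tid=3,i&1=1
L=5*4+3=23  i=1=1

23,1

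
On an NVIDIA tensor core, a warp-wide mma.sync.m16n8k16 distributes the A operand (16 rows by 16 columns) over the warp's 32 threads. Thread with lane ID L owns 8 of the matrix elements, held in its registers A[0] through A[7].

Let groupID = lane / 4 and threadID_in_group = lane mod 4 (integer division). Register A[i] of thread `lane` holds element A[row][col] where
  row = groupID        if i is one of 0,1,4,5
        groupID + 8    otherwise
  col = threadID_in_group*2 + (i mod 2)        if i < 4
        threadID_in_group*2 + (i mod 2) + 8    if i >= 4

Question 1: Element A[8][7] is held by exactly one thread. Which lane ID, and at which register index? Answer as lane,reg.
r=8→G=0,rhi=1  c=7→chi=0,T=3,p=1
L=0*4+3=3  i=0*4+1*2+1=3

3,3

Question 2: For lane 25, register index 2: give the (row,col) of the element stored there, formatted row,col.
14,2

L=25→G=25>>2=6, T=25&3=1
[2]→row 6+8=14  col 1·2+0+0=2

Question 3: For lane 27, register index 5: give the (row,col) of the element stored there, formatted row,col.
6,15

L=27->g=27>>2=6, t=27&3=3
[5]->row 6+0=6  col 3·2+1+8=15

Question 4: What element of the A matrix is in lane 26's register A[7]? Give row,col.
14,13

L=26=>grp=26>>2=6, tig=26&3=2
[7]=>row 6+8=14  col 2·2+1+8=13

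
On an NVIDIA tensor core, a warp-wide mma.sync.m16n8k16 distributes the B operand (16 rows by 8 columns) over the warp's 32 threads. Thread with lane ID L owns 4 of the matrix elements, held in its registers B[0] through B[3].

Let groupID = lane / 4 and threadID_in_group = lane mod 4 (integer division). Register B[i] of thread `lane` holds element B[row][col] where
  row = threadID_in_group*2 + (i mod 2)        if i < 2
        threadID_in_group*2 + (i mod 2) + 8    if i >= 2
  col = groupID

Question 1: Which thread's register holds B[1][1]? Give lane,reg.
c=1⇒gr=1  r=1⇒Rb=0,th=0,odd=1
L=1*4+0=4  i=0*2+1=1

4,1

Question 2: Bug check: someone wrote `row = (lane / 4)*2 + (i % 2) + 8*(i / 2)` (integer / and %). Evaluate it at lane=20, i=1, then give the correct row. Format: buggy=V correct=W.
`(lane / 4)*2 + (i % 2) + 8*(i / 2)`[20,1]->11
20: gid=5,tid=0
[1] (0*2+1+0,5) = (1,5)
row: 11 vs 1

buggy=11 correct=1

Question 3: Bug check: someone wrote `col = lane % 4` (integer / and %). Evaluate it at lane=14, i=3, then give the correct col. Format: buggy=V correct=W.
`lane % 4`[14,3]=>2
lane 14: grp=3 (14/4), tig=2 (14%4)
i=3: r=2*2+1+8=13, c=grp=3
col: 2 vs 3

buggy=2 correct=3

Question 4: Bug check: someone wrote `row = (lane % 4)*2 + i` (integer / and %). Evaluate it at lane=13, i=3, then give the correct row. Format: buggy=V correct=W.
buggy=5 correct=11

`(lane % 4)*2 + i`[13,3]⇒5
lane 13: gr=3 (13/4), th=1 (13%4)
i=3: r=1*2+1+8=11, c=gr=3
row: 5 vs 11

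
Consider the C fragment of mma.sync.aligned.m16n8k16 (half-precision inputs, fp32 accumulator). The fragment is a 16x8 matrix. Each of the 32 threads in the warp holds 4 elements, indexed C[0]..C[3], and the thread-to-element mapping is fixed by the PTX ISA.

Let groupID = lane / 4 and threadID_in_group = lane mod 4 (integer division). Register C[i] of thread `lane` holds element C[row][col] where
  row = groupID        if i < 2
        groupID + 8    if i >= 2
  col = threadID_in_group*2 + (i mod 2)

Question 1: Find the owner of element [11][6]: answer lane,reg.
15,2

r: 11->gid=3,r8=1  c: 6->tid=3,i&1=0
L=3*4+3=15  i=1*2+0=2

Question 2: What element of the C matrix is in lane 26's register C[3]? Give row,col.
14,5

26: g=6,t=2
[3] (6+8,2*2+1) = (14,5)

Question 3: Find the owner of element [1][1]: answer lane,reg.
4,1

r=1⇒gr=1,Rb=0  c=1⇒th=0,odd=1
L=1*4+0=4  i=0*2+1=1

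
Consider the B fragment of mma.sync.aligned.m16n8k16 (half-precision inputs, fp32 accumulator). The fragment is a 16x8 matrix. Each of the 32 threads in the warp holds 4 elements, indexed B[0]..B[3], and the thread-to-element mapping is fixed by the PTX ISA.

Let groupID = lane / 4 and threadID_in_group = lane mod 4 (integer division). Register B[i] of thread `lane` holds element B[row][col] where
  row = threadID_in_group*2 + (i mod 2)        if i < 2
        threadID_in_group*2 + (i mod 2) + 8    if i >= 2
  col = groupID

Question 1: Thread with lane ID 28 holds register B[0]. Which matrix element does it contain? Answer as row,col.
0,7

L=28->g=28>>2=7, t=28&3=0
[0]->row 0·2+0+0=0  col g=7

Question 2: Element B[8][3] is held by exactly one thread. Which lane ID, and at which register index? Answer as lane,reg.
c=3→G=3  r=8→rhi=1,T=0,p=0
L=3*4+0=12  i=1*2+0=2

12,2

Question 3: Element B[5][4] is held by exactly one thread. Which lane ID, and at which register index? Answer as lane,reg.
18,1

c: 4->gid=4  r: 5->r8=0,tid=2,i&1=1
L=4*4+2=18  i=0*2+1=1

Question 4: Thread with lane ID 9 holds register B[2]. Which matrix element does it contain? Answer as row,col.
9: gid=2,tid=1
[2] (1*2+0+8,2) = (10,2)

10,2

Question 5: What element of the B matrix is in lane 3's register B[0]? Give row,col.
lane 3: gid=0 (3/4), tid=3 (3%4)
i=0: r=3*2+0+0=6, c=gid=0

6,0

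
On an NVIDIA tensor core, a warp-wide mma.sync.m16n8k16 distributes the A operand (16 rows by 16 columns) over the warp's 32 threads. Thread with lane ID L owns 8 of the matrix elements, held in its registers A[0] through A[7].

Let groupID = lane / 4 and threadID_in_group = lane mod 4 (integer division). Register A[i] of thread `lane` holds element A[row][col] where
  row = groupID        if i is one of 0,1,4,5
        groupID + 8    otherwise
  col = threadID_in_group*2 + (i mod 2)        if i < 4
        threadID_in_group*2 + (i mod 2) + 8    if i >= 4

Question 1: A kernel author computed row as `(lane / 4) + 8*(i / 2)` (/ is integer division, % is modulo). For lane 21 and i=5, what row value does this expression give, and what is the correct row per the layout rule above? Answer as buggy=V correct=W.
buggy=21 correct=5

`(lane / 4) + 8*(i / 2)`[21,5]→21
lane 21: G=5 (21/4), T=1 (21%4)
i=5: r=5+0=5, c=1*2+1+8=11
row: 21 vs 5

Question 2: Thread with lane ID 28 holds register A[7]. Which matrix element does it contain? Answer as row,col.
15,9

lane 28→28/4=7, 28 mod 4=0
i=7  r:7+8→15  c:2·0+1+8→9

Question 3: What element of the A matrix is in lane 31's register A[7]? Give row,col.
L=31->gid=31>>2=7, tid=31&3=3
[7]->row 7+8=15  col 3·2+1+8=15

15,15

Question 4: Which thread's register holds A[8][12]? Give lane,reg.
2,6

r=8→G=0,rhi=1  c=12→chi=1,T=2,p=0
L=0*4+2=2  i=1*4+1*2+0=6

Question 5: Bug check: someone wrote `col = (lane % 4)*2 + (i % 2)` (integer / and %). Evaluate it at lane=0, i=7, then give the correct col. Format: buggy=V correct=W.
`(lane % 4)*2 + (i % 2)`[0,7]→1
0: G=0,T=0
[7] (0+8,0*2+1+8) = (8,9)
col: 1 vs 9

buggy=1 correct=9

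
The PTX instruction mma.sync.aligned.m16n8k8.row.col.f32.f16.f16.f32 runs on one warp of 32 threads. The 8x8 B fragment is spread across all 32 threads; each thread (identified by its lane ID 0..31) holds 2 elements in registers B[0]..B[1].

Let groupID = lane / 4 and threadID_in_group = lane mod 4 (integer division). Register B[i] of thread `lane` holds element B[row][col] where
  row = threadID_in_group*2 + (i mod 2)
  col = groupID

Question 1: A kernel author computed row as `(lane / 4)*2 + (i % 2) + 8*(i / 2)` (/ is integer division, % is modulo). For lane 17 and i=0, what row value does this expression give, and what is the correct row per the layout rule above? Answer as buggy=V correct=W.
buggy=8 correct=2

`(lane / 4)*2 + (i % 2) + 8*(i / 2)`[17,0]=>8
L=17=>grp=17>>2=4, tig=17&3=1
[0]=>row 1·2+0=2  col grp=4
row: 8 vs 2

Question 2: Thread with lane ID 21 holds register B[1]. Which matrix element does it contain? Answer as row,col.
21: grp=5,tig=1
[1] (1*2+1,5) = (3,5)

3,5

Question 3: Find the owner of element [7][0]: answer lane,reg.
c:0=>grp=0  r:7=>tig=3,lo=1
L=0*4+3=3  i=1=1

3,1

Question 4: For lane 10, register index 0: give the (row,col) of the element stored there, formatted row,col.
4,2

10: gid=2,tid=2
[0] (2*2+0,2) = (4,2)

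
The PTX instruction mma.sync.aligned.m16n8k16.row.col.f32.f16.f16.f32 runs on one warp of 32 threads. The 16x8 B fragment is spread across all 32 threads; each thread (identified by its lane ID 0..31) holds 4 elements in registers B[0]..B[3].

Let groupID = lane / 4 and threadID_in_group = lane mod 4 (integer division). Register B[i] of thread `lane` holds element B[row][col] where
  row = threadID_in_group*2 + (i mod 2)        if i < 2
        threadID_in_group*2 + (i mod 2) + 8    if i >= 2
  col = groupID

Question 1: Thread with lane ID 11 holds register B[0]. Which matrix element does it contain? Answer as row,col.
L=11→G=11>>2=2, T=11&3=3
[0]→row 3·2+0+0=6  col G=2

6,2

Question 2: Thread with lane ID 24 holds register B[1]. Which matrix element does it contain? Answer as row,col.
lane 24->24/4=6, 24 mod 4=0
i=1  r:2·0+1+0->1  c:6

1,6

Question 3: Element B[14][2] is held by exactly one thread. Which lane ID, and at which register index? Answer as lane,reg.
11,2

c=2⇒gr=2  r=14⇒Rb=1,th=3,odd=0
L=2*4+3=11  i=1*2+0=2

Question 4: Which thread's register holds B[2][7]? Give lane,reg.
c: 7->gid=7  r: 2->r8=0,tid=1,i&1=0
L=7*4+1=29  i=0*2+0=0

29,0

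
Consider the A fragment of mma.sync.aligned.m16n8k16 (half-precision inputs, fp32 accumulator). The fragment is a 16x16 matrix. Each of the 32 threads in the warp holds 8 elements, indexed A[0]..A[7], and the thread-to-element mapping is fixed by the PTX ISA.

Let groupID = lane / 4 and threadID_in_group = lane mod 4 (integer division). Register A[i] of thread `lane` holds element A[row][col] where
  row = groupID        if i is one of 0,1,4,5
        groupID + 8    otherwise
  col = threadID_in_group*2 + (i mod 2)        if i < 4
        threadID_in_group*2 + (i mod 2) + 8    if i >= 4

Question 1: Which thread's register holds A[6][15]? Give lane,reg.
r:6=>grp=6,rB=0  c:15=>cB=1,tig=3,lo=1
L=6*4+3=27  i=1*4+0*2+1=5

27,5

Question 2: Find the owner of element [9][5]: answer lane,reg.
6,3

r=9⇒gr=1,Rb=1  c=5⇒Cb=0,th=2,odd=1
L=1*4+2=6  i=0*4+1*2+1=3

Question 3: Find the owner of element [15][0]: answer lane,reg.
r=15→G=7,rhi=1  c=0→chi=0,T=0,p=0
L=7*4+0=28  i=0*4+1*2+0=2

28,2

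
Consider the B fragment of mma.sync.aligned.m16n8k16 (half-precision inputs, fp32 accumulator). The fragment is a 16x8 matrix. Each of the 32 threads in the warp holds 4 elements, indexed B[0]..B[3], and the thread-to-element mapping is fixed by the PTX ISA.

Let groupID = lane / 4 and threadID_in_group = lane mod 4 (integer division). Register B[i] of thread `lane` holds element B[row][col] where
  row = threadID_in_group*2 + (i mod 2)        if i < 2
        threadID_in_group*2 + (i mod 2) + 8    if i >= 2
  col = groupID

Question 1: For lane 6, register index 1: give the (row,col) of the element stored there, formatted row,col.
5,1

6: gr=1,th=2
[1] (2*2+1+0,1) = (5,1)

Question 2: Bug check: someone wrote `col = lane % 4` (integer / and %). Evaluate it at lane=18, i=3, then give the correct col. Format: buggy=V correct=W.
`lane % 4`[18,3]⇒2
lane 18⇒18/4=4, 18 mod 4=2
i=3  r:2·2+1+8⇒13  c:4
col: 2 vs 4

buggy=2 correct=4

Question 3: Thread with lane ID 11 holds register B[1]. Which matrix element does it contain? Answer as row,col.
L=11=>grp=11>>2=2, tig=11&3=3
[1]=>row 3·2+1+0=7  col grp=2

7,2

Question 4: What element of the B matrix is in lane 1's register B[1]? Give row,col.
1: gid=0,tid=1
[1] (1*2+1+0,0) = (3,0)

3,0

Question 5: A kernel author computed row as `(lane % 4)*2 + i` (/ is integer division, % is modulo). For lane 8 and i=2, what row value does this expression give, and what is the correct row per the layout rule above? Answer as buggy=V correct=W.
`(lane % 4)*2 + i`[8,2]->2
lane 8: g=2 (8/4), t=0 (8%4)
i=2: r=0*2+0+8=8, c=g=2
row: 2 vs 8

buggy=2 correct=8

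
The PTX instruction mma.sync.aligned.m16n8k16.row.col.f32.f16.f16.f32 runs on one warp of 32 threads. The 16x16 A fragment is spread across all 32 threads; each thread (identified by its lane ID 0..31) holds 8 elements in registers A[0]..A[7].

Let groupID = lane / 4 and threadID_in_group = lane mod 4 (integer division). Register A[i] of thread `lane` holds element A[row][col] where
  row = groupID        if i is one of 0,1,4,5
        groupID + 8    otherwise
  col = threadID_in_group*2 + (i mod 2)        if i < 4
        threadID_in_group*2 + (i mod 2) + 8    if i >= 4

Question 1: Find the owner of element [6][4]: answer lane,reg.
26,0

r=6->g=6,rb=0  c=4->cb=0,t=2,b0=0
L=6*4+2=26  i=0*4+0*2+0=0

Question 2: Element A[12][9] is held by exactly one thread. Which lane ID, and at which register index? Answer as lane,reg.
r:12=>grp=4,rB=1  c:9=>cB=1,tig=0,lo=1
L=4*4+0=16  i=1*4+1*2+1=7

16,7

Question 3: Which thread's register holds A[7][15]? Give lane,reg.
r=7->g=7,rb=0  c=15->cb=1,t=3,b0=1
L=7*4+3=31  i=1*4+0*2+1=5

31,5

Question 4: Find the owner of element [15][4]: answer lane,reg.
r=15→G=7,rhi=1  c=4→chi=0,T=2,p=0
L=7*4+2=30  i=0*4+1*2+0=2

30,2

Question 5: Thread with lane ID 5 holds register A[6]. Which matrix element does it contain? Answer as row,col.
lane 5: gr=1 (5/4), th=1 (5%4)
i=6: r=1+8=9, c=1*2+0+8=10

9,10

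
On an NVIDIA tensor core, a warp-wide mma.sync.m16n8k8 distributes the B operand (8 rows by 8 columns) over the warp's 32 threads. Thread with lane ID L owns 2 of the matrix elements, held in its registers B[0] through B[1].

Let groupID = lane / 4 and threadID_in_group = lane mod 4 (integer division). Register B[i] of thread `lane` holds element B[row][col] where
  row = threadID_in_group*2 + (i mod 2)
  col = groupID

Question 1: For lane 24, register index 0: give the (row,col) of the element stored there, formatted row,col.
lane 24: G=6 (24/4), T=0 (24%4)
i=0: r=0*2+0=0, c=G=6

0,6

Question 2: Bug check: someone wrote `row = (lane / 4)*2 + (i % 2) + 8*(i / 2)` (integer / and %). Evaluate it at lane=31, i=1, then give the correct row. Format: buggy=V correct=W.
buggy=15 correct=7

`(lane / 4)*2 + (i % 2) + 8*(i / 2)`[31,1]=>15
31: grp=7,tig=3
[1] (3*2+1,7) = (7,7)
row: 15 vs 7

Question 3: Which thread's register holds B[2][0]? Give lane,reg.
c: 0->gid=0  r: 2->tid=1,i&1=0
L=0*4+1=1  i=0=0

1,0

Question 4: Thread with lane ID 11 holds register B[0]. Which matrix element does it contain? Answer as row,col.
L=11=>grp=11>>2=2, tig=11&3=3
[0]=>row 3·2+0=6  col grp=2

6,2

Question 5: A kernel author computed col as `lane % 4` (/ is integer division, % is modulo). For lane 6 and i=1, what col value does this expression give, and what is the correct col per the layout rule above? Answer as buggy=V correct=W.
buggy=2 correct=1

`lane % 4`[6,1]⇒2
6: gr=1,th=2
[1] (2*2+1,1) = (5,1)
col: 2 vs 1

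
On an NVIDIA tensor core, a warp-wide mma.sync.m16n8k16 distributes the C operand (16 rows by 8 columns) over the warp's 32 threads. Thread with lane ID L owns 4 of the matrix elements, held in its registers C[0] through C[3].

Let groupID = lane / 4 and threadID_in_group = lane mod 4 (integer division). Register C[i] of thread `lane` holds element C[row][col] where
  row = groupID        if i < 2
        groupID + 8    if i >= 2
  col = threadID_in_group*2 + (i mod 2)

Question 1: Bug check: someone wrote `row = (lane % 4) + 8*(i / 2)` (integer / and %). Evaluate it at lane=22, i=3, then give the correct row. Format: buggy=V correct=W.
buggy=10 correct=13

`(lane % 4) + 8*(i / 2)`[22,3]⇒10
lane 22: gr=5 (22/4), th=2 (22%4)
i=3: r=5+8=13, c=2*2+1=5
row: 10 vs 13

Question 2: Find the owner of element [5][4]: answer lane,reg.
r: 5->gid=5,r8=0  c: 4->tid=2,i&1=0
L=5*4+2=22  i=0*2+0=0

22,0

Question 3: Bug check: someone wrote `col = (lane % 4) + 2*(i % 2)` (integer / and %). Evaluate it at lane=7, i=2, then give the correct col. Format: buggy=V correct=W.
buggy=3 correct=6

`(lane % 4) + 2*(i % 2)`[7,2]⇒3
lane 7: gr=1 (7/4), th=3 (7%4)
i=2: r=1+8=9, c=3*2+0=6
col: 3 vs 6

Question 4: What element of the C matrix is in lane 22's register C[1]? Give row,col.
5,5

22: g=5,t=2
[1] (5+0,2*2+1) = (5,5)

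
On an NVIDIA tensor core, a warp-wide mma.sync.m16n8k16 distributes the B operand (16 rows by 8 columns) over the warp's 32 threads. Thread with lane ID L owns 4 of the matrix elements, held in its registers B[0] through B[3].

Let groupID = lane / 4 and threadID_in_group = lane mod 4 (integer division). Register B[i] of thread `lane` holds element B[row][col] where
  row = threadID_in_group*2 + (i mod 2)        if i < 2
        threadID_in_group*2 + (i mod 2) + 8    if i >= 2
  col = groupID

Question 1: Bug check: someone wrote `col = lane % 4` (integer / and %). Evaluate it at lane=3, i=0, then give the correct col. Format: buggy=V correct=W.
buggy=3 correct=0

`lane % 4`[3,0]=>3
lane 3=>3/4=0, 3 mod 4=3
i=0  r:2·3+0+0=>6  c:0
col: 3 vs 0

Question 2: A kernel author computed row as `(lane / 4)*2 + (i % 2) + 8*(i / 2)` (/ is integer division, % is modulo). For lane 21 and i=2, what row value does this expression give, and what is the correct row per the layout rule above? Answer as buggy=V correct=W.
`(lane / 4)*2 + (i % 2) + 8*(i / 2)`[21,2]=>18
lane 21: grp=5 (21/4), tig=1 (21%4)
i=2: r=1*2+0+8=10, c=grp=5
row: 18 vs 10

buggy=18 correct=10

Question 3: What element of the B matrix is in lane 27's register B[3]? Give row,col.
15,6

lane 27: gid=6 (27/4), tid=3 (27%4)
i=3: r=3*2+1+8=15, c=gid=6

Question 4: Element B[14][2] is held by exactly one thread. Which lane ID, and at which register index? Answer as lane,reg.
c=2⇒gr=2  r=14⇒Rb=1,th=3,odd=0
L=2*4+3=11  i=1*2+0=2

11,2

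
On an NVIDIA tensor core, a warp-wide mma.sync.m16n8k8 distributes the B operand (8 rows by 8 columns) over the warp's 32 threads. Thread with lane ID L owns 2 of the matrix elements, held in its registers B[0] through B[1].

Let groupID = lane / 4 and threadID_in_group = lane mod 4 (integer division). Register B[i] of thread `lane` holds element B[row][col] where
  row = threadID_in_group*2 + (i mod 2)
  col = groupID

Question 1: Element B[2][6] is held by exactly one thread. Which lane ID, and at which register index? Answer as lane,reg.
c=6→G=6  r=2→T=1,p=0
L=6*4+1=25  i=0=0

25,0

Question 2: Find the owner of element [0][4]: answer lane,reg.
16,0

c=4⇒gr=4  r=0⇒th=0,odd=0
L=4*4+0=16  i=0=0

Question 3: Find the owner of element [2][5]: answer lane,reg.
21,0

c=5⇒gr=5  r=2⇒th=1,odd=0
L=5*4+1=21  i=0=0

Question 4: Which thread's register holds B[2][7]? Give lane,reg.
c: 7->gid=7  r: 2->tid=1,i&1=0
L=7*4+1=29  i=0=0

29,0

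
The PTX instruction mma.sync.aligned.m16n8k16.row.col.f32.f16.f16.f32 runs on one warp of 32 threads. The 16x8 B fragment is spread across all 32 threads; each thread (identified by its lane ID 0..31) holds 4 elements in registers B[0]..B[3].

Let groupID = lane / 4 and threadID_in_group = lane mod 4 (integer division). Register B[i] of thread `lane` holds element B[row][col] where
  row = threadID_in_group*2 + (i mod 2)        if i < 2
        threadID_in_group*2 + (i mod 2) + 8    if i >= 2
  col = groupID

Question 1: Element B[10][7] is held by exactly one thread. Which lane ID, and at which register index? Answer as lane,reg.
29,2

c=7->g=7  r=10->rb=1,t=1,b0=0
L=7*4+1=29  i=1*2+0=2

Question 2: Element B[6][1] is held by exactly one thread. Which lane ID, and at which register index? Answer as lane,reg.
7,0

c=1⇒gr=1  r=6⇒Rb=0,th=3,odd=0
L=1*4+3=7  i=0*2+0=0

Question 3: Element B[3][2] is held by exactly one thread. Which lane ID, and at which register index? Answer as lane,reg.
9,1

c=2⇒gr=2  r=3⇒Rb=0,th=1,odd=1
L=2*4+1=9  i=0*2+1=1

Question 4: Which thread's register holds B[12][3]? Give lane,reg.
c:3=>grp=3  r:12=>rB=1,tig=2,lo=0
L=3*4+2=14  i=1*2+0=2

14,2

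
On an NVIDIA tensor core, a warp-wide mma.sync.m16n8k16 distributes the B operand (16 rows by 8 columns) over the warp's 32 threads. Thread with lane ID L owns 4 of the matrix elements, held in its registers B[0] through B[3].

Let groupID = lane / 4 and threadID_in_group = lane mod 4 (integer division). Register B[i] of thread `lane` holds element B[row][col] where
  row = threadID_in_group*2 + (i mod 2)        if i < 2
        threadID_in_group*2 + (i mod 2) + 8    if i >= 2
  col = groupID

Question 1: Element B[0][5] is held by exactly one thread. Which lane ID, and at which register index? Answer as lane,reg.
c: 5->gid=5  r: 0->r8=0,tid=0,i&1=0
L=5*4+0=20  i=0*2+0=0

20,0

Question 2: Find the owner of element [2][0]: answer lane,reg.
c:0=>grp=0  r:2=>rB=0,tig=1,lo=0
L=0*4+1=1  i=0*2+0=0

1,0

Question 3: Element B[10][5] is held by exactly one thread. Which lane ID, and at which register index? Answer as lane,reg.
21,2

c=5->g=5  r=10->rb=1,t=1,b0=0
L=5*4+1=21  i=1*2+0=2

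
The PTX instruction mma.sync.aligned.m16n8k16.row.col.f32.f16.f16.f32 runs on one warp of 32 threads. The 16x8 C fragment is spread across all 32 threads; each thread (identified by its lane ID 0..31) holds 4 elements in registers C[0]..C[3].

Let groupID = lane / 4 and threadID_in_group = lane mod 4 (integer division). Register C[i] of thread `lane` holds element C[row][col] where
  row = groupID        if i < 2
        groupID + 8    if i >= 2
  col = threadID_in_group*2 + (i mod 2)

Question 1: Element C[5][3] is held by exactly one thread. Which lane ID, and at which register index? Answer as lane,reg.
r=5⇒gr=5,Rb=0  c=3⇒th=1,odd=1
L=5*4+1=21  i=0*2+1=1

21,1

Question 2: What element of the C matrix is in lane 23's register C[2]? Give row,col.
13,6

lane 23: G=5 (23/4), T=3 (23%4)
i=2: r=5+8=13, c=3*2+0=6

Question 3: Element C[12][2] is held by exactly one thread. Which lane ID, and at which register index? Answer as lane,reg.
17,2

r=12->g=4,rb=1  c=2->t=1,b0=0
L=4*4+1=17  i=1*2+0=2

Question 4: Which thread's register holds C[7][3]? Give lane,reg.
r:7=>grp=7,rB=0  c:3=>tig=1,lo=1
L=7*4+1=29  i=0*2+1=1

29,1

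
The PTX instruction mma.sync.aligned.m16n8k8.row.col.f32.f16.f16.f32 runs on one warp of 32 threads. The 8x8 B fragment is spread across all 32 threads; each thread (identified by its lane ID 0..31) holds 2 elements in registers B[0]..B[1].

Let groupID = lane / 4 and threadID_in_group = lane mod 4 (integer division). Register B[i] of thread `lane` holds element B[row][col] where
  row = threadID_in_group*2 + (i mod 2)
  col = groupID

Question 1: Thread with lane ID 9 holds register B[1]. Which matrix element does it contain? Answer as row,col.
3,2

9: gid=2,tid=1
[1] (1*2+1,2) = (3,2)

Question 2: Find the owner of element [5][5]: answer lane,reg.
22,1

c:5=>grp=5  r:5=>tig=2,lo=1
L=5*4+2=22  i=1=1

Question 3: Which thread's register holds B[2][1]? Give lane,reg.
c=1→G=1  r=2→T=1,p=0
L=1*4+1=5  i=0=0

5,0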